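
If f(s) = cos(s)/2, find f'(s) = -sin(s)/2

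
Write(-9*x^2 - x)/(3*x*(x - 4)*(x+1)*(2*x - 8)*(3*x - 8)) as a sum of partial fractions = -225/(352*(3*x - 8)) - 4/(825*(x + 1)) + 523/(2400*(x - 4)) - 37/(120*(x - 4)^2)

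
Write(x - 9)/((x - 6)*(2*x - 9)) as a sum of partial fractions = 3/(2*x - 9) - 1/(x - 6)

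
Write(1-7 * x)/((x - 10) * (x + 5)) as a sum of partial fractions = -12/(5*(x + 5)) - 23/(5*(x - 10))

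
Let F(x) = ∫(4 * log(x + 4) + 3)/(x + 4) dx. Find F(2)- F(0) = -6*log(2) - 8*log(2)^2 + 3*log(6) + 2*log(6)^2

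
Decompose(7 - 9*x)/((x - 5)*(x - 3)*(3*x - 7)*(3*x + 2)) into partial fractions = -13/(187*(3*x + 2)) - 7/(8*(3*x - 7)) + 5/(11*(x - 3)) - 19/(136*(x - 5))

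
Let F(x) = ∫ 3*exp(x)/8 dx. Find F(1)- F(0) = -3/8 + 3*E/8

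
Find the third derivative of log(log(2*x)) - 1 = (2*log(x)^2 + 4*log(2)*log(x) + 3*log(x) + 2*log(2)^2 + 2 + 3*log(2))/(x^3*log(x)^3 + 3*x^3*log(2)*log(x)^2 + 3*x^3*log(2)^2*log(x) + x^3*log(2)^3)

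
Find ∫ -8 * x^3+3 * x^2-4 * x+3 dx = -2*x^4 + x^3 - 2*x^2 + 3*x + C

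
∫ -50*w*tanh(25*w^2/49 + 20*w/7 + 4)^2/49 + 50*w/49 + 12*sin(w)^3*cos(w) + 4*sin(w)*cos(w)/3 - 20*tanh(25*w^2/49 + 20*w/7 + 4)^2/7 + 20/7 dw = 3*sin(w)^4 + 2*sin(w)^2/3 + tanh((5*w + 14)^2/49) + C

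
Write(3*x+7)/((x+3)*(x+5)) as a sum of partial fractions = 4/(x + 5) - 1/(x + 3)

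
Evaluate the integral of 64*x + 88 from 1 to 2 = 184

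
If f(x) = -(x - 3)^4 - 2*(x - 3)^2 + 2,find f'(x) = -4*x^3 + 36*x^2 - 112*x + 120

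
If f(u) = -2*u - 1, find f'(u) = -2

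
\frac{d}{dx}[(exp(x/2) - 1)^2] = -exp(x/2) + exp(x)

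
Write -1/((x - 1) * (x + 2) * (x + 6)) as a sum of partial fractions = -1/(28*(x + 6)) + 1/(12*(x + 2)) - 1/(21*(x - 1))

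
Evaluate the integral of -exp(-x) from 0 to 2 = -1 + exp(-2)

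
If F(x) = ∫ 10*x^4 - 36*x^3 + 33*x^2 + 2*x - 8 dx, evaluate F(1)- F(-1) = 10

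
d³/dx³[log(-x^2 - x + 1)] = (4*x^3 + 6*x^2 + 18*x + 8)/(x^6 + 3*x^5 - 5*x^3 + 3*x - 1)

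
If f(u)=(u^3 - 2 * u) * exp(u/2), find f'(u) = u^3*exp(u/2)/2 + 3*u^2*exp(u/2) - u*exp(u/2) - 2*exp(u/2)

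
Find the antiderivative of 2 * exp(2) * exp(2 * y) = exp(2*y + 2) + C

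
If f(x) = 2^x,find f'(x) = 2^x*log(2)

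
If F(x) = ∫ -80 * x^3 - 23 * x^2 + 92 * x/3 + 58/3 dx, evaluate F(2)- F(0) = -844/3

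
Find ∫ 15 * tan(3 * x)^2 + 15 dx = 5*tan(3*x) + C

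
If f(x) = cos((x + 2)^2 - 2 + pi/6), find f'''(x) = 8*x^3*sin(x^2 + 4*x + pi/6 + 2) + 48*x^2*sin(x^2 + 4*x + pi/6 + 2) + 96*x*sin(x^2 + 4*x + pi/6 + 2) - 12*x*cos(x^2 + 4*x + pi/6 + 2) + 64*sin(x^2 + 4*x + pi/6 + 2) - 24*cos(x^2 + 4*x + pi/6 + 2)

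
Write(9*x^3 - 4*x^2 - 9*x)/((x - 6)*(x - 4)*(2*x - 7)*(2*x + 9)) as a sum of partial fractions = 135/(224*(2*x + 9)) + 2443/(160*(2*x - 7)) - 14/(x - 4) + 291/(35*(x - 6))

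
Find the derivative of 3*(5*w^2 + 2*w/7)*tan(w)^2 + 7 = 30*w^2*sin(w)/cos(w)^3 + 12*w*sin(w)/(7*cos(w)^3) - 30*w + 30*w/cos(w)^2 - 6/7 + 6/(7*cos(w)^2)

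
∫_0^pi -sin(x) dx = -2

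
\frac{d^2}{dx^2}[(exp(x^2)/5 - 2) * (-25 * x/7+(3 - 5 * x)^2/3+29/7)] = 20*x^4*exp(x^2)/3 - 76*x^3*exp(x^2)/7 + 470*x^2*exp(x^2)/21 - 114*x*exp(x^2)/7 + 130*exp(x^2)/21 - 100/3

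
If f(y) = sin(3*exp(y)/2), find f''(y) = 3*(-3*exp(y)*sin(3*exp(y)/2) + 2*cos(3*exp(y)/2))*exp(y)/4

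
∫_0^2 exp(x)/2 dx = -1/2 + exp(2)/2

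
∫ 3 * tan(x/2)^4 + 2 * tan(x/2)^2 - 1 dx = 2*tan(x/2)^3 - 2*tan(x/2) + C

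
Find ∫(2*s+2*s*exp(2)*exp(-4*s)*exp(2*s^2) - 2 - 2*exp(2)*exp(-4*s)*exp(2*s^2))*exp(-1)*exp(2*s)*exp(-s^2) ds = 2*sinh((s - 1)^2) + C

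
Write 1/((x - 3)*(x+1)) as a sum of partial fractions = -1/(4*(x + 1)) + 1/(4*(x - 3))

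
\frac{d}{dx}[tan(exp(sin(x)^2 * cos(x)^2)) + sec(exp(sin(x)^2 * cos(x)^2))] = 4*(sin(exp(sin(x)^2)*exp(-sin(x)^4)) + 1)*exp(sin(x)^2)*exp(-sin(x)^4)*sin(x)*sin(x + pi/4)*cos(x)*cos(x + pi/4)/cos(exp(sin(x)^2)*exp(-sin(x)^4))^2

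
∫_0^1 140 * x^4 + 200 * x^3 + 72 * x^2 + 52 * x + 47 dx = 175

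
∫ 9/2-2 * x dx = -x^2 + 9*x/2 + C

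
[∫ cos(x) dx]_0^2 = sin(2)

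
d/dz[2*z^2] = 4*z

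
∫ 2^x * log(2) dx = 2^x + C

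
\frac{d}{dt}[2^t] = 2^t*log(2)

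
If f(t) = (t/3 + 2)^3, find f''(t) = 2*t/9 + 4/3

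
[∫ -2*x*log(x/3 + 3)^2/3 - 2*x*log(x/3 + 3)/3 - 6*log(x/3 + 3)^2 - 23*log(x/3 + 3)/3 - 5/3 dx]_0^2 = -121*log(11/3)^2/3 - 55*log(11/3)/3 + 15*log(3) + 27*log(3)^2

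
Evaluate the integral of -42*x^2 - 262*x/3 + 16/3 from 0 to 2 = -276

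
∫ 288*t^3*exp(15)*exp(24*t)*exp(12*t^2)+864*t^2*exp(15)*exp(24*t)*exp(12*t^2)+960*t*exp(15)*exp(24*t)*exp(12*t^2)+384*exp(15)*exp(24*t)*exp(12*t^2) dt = (12*t^2 + 24*t + 15)*exp(12*t^2 + 24*t + 15) + C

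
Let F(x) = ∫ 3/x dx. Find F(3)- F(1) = 3*log(3)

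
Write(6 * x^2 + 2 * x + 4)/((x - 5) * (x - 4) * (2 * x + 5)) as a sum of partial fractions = 146/(195*(2*x + 5)) - 108/(13*(x - 4)) + 164/(15*(x - 5))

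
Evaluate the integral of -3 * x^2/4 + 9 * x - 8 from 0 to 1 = -15/4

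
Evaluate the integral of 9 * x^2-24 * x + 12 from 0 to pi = 3*pi*(-2 + pi)^2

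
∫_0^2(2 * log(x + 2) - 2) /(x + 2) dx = -(-1 + log(2))^2 + (-1 + log(4))^2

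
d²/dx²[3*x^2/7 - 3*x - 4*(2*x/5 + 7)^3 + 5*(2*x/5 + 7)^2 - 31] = -192*x/125 - 4274/175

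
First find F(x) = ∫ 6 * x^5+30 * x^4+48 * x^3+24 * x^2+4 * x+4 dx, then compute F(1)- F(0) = 33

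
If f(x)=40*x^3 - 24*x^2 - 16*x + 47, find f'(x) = 120*x^2 - 48*x - 16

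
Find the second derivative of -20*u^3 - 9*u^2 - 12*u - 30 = -120*u - 18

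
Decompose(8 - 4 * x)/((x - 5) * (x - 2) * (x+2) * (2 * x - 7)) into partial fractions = 16/(33*(2*x - 7)) - 4/(77*(x + 2)) - 4/(21*(x - 5))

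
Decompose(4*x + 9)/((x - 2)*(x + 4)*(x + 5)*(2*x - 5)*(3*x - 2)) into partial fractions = 135/(1496*(3*x - 2)) + 304/(2145*(2*x - 5)) - 11/(1785*(x + 5)) + 1/(156*(x + 4)) - 17/(168*(x - 2))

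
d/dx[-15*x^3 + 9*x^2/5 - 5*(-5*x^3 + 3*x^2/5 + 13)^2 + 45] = -750*x^5 + 150*x^4 - 36*x^3/5 + 1905*x^2 - 762*x/5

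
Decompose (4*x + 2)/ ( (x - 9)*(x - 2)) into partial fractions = -10/(7*(x - 2)) + 38/(7*(x - 9))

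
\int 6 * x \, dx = 3*x^2 + C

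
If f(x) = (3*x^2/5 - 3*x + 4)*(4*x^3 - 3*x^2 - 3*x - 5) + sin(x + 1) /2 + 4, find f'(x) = 12*x^4 - 276*x^3/5 + 348*x^2/5 - 12*x + cos(x + 1)/2 + 3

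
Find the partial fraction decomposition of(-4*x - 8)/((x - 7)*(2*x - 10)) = 7/(x - 5) - 9/(x - 7)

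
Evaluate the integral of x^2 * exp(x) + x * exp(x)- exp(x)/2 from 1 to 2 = -E/2 + 5*exp(2)/2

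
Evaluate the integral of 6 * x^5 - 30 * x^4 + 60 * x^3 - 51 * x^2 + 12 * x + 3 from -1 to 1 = -40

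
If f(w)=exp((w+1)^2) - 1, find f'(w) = 2*w*exp(w^2 + 2*w + 1) + 2*exp(w^2 + 2*w + 1)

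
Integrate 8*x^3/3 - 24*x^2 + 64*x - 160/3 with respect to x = 2*x^4/3 - 8*x^3 + 32*x^2 - 160*x/3 + C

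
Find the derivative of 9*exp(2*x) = 18*exp(2*x)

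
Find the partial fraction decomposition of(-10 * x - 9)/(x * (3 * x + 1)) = 17/(3*x + 1) - 9/x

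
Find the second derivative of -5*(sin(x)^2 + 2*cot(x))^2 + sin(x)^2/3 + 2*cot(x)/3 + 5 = 20*(1 - cos(2*x))^2 + 40*sin(2*x) + 92*cos(2*x)/3 - 70 + 4/(3*tan(x)) - 160/tan(x)^2 + 4/(3*tan(x)^3) - 120/tan(x)^4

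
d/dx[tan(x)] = cos(x)^(-2)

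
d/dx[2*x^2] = 4*x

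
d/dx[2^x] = 2^x*log(2)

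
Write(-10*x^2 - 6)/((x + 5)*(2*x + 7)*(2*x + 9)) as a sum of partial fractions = 417/(2*(2*x + 9)) - 257/(6*(2*x + 7)) - 256/(3*(x + 5))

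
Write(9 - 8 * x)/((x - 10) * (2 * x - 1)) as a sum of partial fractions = -10/(19*(2*x - 1)) - 71/(19*(x - 10))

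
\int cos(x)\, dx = sin(x) + C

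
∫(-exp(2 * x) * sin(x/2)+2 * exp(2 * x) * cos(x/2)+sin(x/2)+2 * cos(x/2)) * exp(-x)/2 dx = 2*cos(x/2)*sinh(x) + C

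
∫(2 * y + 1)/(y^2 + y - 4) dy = log(-y^2 - y + 4) + C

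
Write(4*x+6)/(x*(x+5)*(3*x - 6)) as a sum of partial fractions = -2/(15*(x + 5)) + 1/(3*(x - 2)) - 1/(5*x)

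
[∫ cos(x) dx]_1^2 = -sin(1) + sin(2)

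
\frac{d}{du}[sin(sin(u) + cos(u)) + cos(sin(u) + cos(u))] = 2*cos(u + pi/4)*cos(sqrt(2)*sin(u + pi/4) + pi/4)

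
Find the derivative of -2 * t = -2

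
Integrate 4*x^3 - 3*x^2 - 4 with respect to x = x^4 - x^3 - 4*x + C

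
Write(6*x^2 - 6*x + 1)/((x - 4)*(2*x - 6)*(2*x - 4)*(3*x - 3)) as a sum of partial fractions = -1/(72*(x - 1)) + 13/(24*(x - 2)) - 37/(24*(x - 3)) + 73/(72*(x - 4))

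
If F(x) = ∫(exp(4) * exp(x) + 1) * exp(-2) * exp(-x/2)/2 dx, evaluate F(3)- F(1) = -exp(5/2) - exp(-7/2) + exp(-5/2) + exp(7/2)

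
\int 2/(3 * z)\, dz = 2*log(2*z)/3 + C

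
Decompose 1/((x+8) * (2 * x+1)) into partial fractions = 2/(15*(2*x + 1)) - 1/(15*(x + 8))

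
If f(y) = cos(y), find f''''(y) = cos(y)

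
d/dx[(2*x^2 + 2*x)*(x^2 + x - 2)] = 8*x^3 + 12*x^2 - 4*x - 4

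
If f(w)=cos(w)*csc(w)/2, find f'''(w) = -1 - 4/tan(w)^2 - 3/tan(w)^4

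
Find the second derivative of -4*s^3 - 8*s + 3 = -24*s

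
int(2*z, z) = z^2 + C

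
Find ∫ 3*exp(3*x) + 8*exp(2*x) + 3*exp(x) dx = (exp(2*x) + 4*exp(x) + 3)*exp(x) + C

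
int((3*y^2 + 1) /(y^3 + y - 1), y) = log(2*y^3 + 2*y - 2) + C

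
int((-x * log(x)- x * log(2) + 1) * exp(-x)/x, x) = exp(-x)*log(2*x) + C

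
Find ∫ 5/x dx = 5*log(3*x) + C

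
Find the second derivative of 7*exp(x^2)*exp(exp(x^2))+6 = 28*x^2*exp(x^2 + exp(x^2)) + 84*x^2*exp(2*x^2 + exp(x^2)) + 28*x^2*exp(3*x^2 + exp(x^2)) + 14*exp(x^2 + exp(x^2)) + 14*exp(2*x^2 + exp(x^2))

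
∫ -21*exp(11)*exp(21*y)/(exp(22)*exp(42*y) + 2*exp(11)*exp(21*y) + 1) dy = 1/(exp(21*y + 11) + 1) + C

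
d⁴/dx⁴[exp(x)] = exp(x)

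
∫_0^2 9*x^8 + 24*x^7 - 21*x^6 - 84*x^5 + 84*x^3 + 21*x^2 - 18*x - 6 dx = 344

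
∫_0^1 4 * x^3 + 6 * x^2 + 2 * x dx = 4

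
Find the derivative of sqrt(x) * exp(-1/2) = exp(-1/2)/(2*sqrt(x))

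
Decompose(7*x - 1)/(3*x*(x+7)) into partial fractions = 50/(21*(x + 7)) - 1/(21*x)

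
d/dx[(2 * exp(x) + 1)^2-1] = 8*exp(2*x) + 4*exp(x)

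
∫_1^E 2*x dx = -1 + exp(2)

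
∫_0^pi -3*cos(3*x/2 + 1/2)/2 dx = sin(1/2) + cos(1/2)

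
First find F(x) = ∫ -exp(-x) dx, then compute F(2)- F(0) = -1 + exp(-2)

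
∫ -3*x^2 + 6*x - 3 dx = -x^3 + 3*x^2 - 3*x + C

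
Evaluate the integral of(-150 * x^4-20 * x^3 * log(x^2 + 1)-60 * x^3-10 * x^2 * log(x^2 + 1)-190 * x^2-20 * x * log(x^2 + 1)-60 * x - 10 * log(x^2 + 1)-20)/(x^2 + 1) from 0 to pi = (-3 + log(1 + pi^2) + 5*pi)*(-10*pi^2 - 10*pi - 10) - 30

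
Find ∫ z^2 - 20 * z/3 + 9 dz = z^3/3 - 10*z^2/3 + 9*z + C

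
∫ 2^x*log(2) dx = 2^x + C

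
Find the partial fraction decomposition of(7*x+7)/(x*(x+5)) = 28/(5*(x + 5)) + 7/(5*x)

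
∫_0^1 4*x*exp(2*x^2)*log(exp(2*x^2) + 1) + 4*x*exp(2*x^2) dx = -2*log(2) + (1 + exp(2))*log(1 + exp(2))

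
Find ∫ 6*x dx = 3*x^2 + C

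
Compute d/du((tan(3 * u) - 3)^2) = 6*(sin(3*u)/cos(3*u) - 3)/cos(3*u)^2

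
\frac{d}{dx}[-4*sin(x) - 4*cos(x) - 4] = 4*sin(x) - 4*cos(x)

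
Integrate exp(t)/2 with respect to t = exp(t)/2 + C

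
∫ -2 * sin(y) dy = 2*cos(y) + C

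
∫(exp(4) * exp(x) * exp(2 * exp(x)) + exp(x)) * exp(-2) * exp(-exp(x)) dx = 2*sinh(exp(x) + 2) + C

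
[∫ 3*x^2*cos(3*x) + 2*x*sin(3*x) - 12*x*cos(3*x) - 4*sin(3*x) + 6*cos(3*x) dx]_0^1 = -sin(3)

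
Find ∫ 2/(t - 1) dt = log(2*(t - 1)^2) + C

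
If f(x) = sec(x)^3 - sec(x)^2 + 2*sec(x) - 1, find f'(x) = (2 - 2/cos(x) + 3/cos(x)^2)*sin(x)/cos(x)^2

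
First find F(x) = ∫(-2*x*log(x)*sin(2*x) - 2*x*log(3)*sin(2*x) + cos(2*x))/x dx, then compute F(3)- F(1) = (-cos(2) + 2*cos(6))*log(3)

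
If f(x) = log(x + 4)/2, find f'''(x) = 1/(x^3 + 12*x^2 + 48*x + 64)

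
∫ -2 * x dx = -x^2 + C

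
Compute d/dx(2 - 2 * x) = -2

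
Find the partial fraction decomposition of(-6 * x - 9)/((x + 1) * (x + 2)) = -3/(x + 2) - 3/(x + 1)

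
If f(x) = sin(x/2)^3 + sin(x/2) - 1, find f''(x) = -7*sin(x/2)/16 + 9*sin(3*x/2)/16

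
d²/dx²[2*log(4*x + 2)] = -8/(4*x^2 + 4*x + 1)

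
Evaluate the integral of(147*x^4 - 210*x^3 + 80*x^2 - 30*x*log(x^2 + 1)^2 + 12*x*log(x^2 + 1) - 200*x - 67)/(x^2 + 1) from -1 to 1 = -36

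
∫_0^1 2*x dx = 1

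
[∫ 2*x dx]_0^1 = 1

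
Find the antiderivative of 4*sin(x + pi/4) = -4*cos(x + pi/4) + C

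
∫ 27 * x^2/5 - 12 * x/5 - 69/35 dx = 9*x^3/5 - 6*x^2/5 - 69*x/35 + C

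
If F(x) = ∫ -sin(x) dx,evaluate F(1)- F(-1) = 0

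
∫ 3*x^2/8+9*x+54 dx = x^3/8 + 9*x^2/2 + 54*x + C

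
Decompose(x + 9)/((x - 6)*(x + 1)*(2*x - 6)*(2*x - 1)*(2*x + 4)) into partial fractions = 38/(825*(2*x - 1)) + 7/(800*(x + 2)) - 1/(42*(x + 1)) - 1/(100*(x - 3)) + 5/(2464*(x - 6))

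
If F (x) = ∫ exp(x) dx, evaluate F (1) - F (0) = -1 + E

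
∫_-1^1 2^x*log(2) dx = 3/2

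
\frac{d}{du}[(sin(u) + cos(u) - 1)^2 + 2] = 2*cos(2*u) - 2*sqrt(2)*cos(u + pi/4)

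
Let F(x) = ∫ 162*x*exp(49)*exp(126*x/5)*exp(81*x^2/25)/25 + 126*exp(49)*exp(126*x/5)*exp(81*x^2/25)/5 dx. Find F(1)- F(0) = -exp(49) + exp(1936/25)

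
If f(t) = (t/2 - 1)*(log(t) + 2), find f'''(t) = (-t - 4)/(2*t^3)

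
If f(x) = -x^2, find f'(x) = -2*x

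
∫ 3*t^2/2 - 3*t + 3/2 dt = t^3/2 - 3*t^2/2 + 3*t/2 + C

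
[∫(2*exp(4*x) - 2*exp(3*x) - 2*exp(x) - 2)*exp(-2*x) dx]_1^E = -(-1 - exp(-1) + E)^2 + (-1 - exp(-E) + exp(E))^2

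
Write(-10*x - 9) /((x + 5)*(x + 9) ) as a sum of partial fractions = -81/(4*(x + 9)) + 41/(4*(x + 5))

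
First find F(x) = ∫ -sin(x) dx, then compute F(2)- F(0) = -1 + cos(2)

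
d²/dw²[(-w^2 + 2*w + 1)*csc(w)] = (w^2 - 2*w^2/sin(w)^2 - 2*w + 4*w*cos(w)/sin(w) + 4*w/sin(w)^2 - 3 - 4*cos(w)/sin(w) + 2/sin(w)^2)/sin(w)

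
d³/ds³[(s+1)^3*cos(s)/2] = s^3*sin(s)/2 + 3*s^2*sin(s)/2 - 9*s^2*cos(s)/2 - 15*s*sin(s)/2 - 9*s*cos(s) - 17*sin(s)/2 - 3*cos(s)/2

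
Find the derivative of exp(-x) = -exp(-x)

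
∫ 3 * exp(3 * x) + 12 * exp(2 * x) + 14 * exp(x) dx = (exp(x) + 2)^3 + 2*exp(x) + C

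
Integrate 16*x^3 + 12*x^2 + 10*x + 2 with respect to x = 4*x^4 + 4*x^3 + 5*x^2 + 2*x + C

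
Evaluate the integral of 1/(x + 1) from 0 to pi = log(1 + pi)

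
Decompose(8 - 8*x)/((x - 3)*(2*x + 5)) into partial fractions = -56/(11*(2*x + 5)) - 16/(11*(x - 3))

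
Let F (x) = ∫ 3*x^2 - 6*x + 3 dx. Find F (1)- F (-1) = 8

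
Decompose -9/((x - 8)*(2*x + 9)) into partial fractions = 18/(25*(2*x + 9)) - 9/(25*(x - 8))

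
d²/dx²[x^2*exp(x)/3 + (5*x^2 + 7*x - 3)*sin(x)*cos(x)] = x^2*exp(x)/3 - 10*x^2*sin(2*x) + 4*x*exp(x)/3 - 14*x*sin(2*x) + 20*x*cos(2*x) + 2*exp(x)/3 + 11*sin(2*x) + 14*cos(2*x)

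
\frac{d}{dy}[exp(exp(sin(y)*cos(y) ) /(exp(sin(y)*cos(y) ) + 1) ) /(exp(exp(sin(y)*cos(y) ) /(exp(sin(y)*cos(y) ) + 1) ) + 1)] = exp(exp(sin(2*y)/2)/(exp(sin(2*y)/2) + 1))*exp(sin(2*y)/2)*cos(2*y)/((exp(exp(sin(2*y)/2)/(exp(sin(2*y)/2) + 1)) + 1)^2*(exp(sin(2*y)/2) + 1)^2)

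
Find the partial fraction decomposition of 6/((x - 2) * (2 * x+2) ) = -1/(x + 1) + 1/(x - 2)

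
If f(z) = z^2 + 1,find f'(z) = 2*z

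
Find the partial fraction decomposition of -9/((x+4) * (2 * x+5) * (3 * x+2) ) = -81/(110*(3*x + 2)) + 12/(11*(2*x + 5)) - 3/(10*(x + 4))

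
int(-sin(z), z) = cos(z) + C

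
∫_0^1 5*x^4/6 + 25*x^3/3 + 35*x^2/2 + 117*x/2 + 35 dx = 217/3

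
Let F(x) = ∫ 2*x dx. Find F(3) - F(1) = 8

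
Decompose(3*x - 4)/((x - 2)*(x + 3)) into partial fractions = 13/(5*(x + 3)) + 2/(5*(x - 2))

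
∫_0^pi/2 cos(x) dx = 1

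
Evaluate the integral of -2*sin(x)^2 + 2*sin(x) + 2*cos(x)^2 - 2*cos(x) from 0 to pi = 4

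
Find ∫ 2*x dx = x^2 + C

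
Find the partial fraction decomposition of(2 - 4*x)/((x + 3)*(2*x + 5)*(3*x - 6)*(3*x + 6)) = 32/(27*(2*x + 5)) - 14/(45*(x + 3)) - 5/(18*(x + 2)) - 1/(270*(x - 2))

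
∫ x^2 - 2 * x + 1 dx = x^3/3 - x^2 + x + C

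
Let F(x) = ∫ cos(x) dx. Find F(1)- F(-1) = 2*sin(1)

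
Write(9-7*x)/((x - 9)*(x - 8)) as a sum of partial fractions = 47/(x - 8) - 54/(x - 9)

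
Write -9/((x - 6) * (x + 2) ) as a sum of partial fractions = 9/(8*(x + 2)) - 9/(8*(x - 6))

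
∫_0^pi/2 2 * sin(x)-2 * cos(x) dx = 0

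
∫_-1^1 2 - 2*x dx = 4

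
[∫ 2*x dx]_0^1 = 1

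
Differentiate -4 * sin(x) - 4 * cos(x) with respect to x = 4*sin(x) - 4*cos(x)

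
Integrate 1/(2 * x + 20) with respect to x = log(x/2 + 5)/2 + C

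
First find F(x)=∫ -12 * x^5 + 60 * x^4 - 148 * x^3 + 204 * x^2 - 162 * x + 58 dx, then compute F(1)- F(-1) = 276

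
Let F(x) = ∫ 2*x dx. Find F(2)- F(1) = 3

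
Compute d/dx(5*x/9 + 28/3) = 5/9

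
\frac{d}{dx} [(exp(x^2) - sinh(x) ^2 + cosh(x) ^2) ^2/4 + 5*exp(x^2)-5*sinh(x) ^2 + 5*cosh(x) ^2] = x*(exp(x^2) + 11)*exp(x^2)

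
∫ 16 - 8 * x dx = -4*x^2 + 16*x + C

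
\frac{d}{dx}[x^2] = 2*x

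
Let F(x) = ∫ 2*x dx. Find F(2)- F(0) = 4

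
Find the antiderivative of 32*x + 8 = 16*x^2 + 8*x + C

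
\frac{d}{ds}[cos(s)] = -sin(s)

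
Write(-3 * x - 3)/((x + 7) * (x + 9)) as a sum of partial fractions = -12/(x + 9) + 9/(x + 7)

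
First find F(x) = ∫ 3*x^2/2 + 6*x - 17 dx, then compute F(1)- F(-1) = -33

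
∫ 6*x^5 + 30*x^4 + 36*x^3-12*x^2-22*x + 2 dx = x^6 + 6*x^5 + 9*x^4 - 4*x^3 - 11*x^2 + 2*x + C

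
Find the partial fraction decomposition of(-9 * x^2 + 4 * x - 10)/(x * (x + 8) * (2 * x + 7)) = 179/(21*(2*x + 7)) - 103/(12*(x + 8)) - 5/(28*x)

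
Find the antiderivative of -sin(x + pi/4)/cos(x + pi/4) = log(3*cos(x + pi/4)) + C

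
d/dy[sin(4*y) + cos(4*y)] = -4*sin(4*y) + 4*cos(4*y)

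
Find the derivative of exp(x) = exp(x)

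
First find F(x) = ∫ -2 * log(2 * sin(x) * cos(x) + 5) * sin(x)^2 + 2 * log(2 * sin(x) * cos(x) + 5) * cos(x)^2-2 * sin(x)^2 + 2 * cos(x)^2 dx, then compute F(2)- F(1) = -(sin(2) + 5)*log(sin(2) + 5) + (sin(4) + 5)*log(sin(4) + 5)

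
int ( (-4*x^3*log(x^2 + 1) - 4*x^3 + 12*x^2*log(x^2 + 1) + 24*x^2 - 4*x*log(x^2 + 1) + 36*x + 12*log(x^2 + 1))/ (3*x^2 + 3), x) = 2*(-x^2 + 6*x + 9)*log(x^2 + 1)/3 + C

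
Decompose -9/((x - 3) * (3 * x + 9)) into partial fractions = 1/(2*(x + 3)) - 1/(2*(x - 3))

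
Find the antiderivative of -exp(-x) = exp(-x) + C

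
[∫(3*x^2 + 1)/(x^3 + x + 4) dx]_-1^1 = -log(2) + log(6)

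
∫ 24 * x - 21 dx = 12*x^2 - 21*x + C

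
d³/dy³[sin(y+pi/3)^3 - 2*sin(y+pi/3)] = (54*sin(y)^2 - 54*sqrt(3)*sin(y)*cos(y) - 49)*cos(y + pi/3)/4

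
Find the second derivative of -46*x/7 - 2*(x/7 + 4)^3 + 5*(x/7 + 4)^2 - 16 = -12*x/343 - 38/49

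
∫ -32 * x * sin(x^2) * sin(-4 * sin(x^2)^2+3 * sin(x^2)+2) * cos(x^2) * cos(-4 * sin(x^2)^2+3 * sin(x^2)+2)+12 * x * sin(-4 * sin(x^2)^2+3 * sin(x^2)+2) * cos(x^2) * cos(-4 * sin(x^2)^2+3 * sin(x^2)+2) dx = sin(3*sin(x^2) + 2*cos(2*x^2))^2 + C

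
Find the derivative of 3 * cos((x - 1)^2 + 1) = 6*(1 - x)*sin(x^2 - 2*x + 2)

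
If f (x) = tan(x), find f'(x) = cos(x)^(-2)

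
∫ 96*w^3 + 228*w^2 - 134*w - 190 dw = 24*w^4 + 76*w^3 - 67*w^2 - 190*w + C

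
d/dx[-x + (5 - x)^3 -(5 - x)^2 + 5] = -3*x^2 + 28*x - 66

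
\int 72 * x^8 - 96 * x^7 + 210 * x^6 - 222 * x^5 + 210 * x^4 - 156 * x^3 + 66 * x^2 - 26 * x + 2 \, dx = 8*x^9 - 12*x^8 + 30*x^7 - 37*x^6 + 42*x^5 - 39*x^4 + 22*x^3 - 13*x^2 + 2*x + C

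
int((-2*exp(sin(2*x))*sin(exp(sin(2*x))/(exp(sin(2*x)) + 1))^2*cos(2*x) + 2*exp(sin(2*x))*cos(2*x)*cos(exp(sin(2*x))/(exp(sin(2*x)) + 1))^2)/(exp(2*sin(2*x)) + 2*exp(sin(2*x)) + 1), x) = sin(2*exp(sin(2*x))/(exp(sin(2*x)) + 1))/2 + C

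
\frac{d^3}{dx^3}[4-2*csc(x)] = 2*(-1 + 6/sin(x)^2)*cos(x)/sin(x)^2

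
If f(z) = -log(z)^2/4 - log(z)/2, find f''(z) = log(z)/(2*z^2)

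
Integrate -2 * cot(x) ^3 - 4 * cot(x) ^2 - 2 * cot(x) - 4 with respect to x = (cot(x) + 2)^2 + C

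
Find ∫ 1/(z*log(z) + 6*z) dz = log(log(z) + 6) + C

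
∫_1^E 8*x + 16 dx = -36 + 4*(2 + E)^2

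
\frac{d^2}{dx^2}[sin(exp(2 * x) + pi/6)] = 4*(-exp(2*x)*sin(exp(2*x) + pi/6) + cos(exp(2*x) + pi/6))*exp(2*x)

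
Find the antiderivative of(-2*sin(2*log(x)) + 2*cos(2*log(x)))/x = sqrt(2)*sin(2*log(x) + pi/4) + C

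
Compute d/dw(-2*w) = -2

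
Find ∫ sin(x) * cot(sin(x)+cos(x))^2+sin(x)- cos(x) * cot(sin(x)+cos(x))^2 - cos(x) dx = cot(sin(x) + cos(x)) + C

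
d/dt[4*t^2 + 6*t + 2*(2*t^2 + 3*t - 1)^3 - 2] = 96*t^5 + 360*t^4 + 336*t^3 - 54*t^2 - 76*t + 24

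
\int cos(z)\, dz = sin(z) + C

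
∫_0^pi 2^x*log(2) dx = -1 + 2^pi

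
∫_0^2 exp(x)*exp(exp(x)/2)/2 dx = -exp(1/2) + exp(exp(2)/2)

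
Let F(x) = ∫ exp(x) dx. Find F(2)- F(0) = -1 + exp(2)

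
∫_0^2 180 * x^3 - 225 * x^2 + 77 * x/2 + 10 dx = 217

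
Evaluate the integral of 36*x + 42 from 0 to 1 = 60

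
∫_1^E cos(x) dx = -sin(1) + sin(E)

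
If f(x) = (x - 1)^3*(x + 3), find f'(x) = 4*x^3 - 12*x + 8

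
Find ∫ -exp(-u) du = exp(-u) + C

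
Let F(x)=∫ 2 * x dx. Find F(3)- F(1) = 8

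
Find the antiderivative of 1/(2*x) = log(3*x)/2 + C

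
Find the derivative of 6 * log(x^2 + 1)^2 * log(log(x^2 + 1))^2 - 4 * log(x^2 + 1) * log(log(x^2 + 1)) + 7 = (24*x*log(x^2 + 1)*log(log(x^2 + 1))^2 + 24*x*log(x^2 + 1)*log(log(x^2 + 1)) - 8*x*log(log(x^2 + 1)) - 8*x)/(x^2 + 1)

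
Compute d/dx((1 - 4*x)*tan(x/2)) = -2*x/cos(x/2)^2 - 4*tan(x/2) + 1/(2*cos(x/2)^2)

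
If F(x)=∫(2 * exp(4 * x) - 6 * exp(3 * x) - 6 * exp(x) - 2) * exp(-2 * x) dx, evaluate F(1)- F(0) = -9 + (-3 - exp(-1) + E)^2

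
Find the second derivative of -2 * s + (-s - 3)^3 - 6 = -6*s - 18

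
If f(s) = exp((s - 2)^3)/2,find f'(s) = 3*s^2*exp(s^3 - 6*s^2 + 12*s - 8)/2 - 6*s*exp(s^3 - 6*s^2 + 12*s - 8) + 6*exp(s^3 - 6*s^2 + 12*s - 8)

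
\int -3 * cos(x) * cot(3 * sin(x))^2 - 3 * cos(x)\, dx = cot(3*sin(x)) + C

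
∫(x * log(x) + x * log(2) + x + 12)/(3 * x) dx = (x + 12)*log(2*x)/3 + C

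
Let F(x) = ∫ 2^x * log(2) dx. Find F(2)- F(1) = 2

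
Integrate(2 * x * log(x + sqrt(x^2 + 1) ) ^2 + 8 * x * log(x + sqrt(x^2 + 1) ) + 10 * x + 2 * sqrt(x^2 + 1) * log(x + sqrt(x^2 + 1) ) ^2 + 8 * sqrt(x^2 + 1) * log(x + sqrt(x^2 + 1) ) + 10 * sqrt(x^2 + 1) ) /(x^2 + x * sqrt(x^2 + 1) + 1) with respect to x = 2*(log(x + sqrt(x^2 + 1))^2 + 6*log(x + sqrt(x^2 + 1)) + 15)*log(x + sqrt(x^2 + 1))/3 + C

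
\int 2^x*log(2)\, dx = 2^x + C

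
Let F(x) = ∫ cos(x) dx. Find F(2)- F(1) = -sin(1) + sin(2)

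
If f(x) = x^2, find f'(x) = 2*x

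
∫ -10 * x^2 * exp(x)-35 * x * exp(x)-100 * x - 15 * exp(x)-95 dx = -5*(2*x + 3)*(x*exp(x) + 5*x + 2) + C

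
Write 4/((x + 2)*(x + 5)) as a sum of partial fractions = -4/(3*(x + 5)) + 4/(3*(x + 2))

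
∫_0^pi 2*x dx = pi^2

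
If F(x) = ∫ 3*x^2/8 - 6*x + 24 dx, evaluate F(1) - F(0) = 169/8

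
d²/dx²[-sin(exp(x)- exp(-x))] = (exp(4*x)*sin(exp(x) - exp(-x)) - exp(3*x)*cos(exp(x) - exp(-x)) + 2*exp(2*x)*sin(exp(x) - exp(-x)) + exp(x)*cos(exp(x) - exp(-x)) + sin(exp(x) - exp(-x)))*exp(-2*x)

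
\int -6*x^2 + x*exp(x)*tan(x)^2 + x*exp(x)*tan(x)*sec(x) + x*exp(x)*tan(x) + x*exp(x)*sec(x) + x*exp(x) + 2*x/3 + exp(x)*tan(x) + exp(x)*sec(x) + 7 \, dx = x*(-6*x^2 + x + 3*(tan(x) + sec(x))*exp(x) + 21)/3 + C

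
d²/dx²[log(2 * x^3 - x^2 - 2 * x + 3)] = (-12*x^4 + 8*x^3 - 2*x^2 + 32*x - 10)/(4*x^6 - 4*x^5 - 7*x^4 + 16*x^3 - 2*x^2 - 12*x + 9)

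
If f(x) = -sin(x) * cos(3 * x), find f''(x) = -2*sin(2*x) + 8*sin(4*x)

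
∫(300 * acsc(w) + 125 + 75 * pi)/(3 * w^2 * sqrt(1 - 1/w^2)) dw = -(20*acsc(w) + 8 + 5*pi)^2/8 - 5*acsc(w)/3 + C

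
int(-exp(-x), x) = exp(-x) + C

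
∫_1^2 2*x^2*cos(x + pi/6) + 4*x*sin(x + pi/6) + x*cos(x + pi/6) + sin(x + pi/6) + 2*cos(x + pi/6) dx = -5*sin(pi/6 + 1) + 12*sin(pi/6 + 2)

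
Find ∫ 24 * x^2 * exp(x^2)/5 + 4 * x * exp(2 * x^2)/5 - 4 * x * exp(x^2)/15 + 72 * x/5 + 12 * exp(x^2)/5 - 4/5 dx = 4*x + (6*x + exp(x^2) - 2)^2/5 + 2*exp(x^2)/3 + C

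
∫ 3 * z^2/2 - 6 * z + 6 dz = z^3/2 - 3*z^2 + 6*z + C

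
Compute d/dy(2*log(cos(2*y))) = -4*tan(2*y)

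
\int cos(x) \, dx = sin(x) + C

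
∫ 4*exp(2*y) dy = 2*exp(2*y) + C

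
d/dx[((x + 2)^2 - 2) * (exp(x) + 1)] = x^2*exp(x) + 6*x*exp(x) + 2*x + 6*exp(x) + 4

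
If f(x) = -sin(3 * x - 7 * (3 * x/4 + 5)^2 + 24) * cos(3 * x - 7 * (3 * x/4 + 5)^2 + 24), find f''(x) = -3969*x^2*sin(63*x^2/8 + 99*x + 302)/32 - 6237*x*sin(63*x^2/8 + 99*x + 302)/4 - 9801*sin(63*x^2/8 + 99*x + 302)/2 + 63*cos(63*x^2/8 + 99*x + 302)/8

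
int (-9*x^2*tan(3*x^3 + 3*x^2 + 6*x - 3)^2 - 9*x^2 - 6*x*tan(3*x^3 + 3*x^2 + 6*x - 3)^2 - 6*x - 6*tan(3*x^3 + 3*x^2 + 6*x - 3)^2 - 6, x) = -tan(3*x^3 + 3*x^2 + 6*x - 3) + C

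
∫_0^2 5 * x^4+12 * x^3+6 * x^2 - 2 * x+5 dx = 102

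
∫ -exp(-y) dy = exp(-y) + C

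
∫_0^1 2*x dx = 1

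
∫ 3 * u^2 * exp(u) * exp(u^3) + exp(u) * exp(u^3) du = exp(u*(u^2 + 1)) + C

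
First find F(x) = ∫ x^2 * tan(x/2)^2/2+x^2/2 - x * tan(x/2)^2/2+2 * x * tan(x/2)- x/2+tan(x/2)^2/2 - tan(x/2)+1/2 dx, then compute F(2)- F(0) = 3*tan(1)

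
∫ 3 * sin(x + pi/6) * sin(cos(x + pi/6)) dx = 3*cos(cos(x + pi/6)) + C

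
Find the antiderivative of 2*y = y^2 + C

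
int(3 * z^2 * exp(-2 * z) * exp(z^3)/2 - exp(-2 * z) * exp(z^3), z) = exp(z*(z^2 - 2))/2 + C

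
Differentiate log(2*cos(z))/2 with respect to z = -tan(z)/2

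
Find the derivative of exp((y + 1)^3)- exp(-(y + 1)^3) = (3*y^2*exp(2*y^3 + 6*y^2 + 6*y + 2) + 3*y^2 + 6*y*exp(2*y^3 + 6*y^2 + 6*y + 2) + 6*y + 3*exp(2*y^3 + 6*y^2 + 6*y + 2) + 3)*exp(-y^3 - 3*y^2 - 3*y - 1)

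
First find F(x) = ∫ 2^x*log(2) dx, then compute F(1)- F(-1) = 3/2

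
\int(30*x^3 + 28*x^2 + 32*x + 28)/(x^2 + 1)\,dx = 15*x^2 + 28*x + log(x^2 + 1) + C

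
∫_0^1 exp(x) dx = -1 + E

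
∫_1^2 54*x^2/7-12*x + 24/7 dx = 24/7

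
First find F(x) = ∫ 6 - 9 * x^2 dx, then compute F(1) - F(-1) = 6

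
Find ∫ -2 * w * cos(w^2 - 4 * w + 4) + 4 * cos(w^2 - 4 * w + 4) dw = -sin((w - 2)^2) + C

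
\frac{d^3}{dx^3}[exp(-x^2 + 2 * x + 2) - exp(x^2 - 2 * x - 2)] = (-8*x^3*exp(-2*x^2 + 4*x + 4) - 8*x^3 + 24*x^2*exp(-2*x^2 + 4*x + 4) + 24*x^2 - 12*x*exp(-2*x^2 + 4*x + 4) - 36*x - 4*exp(-2*x^2 + 4*x + 4) + 20)*exp(x^2 - 2*x - 2)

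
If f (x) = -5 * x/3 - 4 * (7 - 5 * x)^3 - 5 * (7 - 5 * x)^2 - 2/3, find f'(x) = 1500*x^2 - 4450*x + 9865/3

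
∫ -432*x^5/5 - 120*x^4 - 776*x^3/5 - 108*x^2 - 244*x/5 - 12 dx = -72*x^6/5 - 24*x^5 - 194*x^4/5 - 36*x^3 - 122*x^2/5 - 12*x + C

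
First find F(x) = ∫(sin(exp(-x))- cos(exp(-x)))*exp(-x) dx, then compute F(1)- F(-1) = sqrt(2)*(-sin(pi/4 + E) + sin(exp(-1) + pi/4))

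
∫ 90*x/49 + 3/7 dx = 45*x^2/49 + 3*x/7 + C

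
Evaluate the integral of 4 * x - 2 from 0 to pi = -2*pi + 2*pi^2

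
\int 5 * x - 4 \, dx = 5*x^2/2 - 4*x + C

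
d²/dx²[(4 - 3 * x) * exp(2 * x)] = -12*x*exp(2*x) + 4*exp(2*x)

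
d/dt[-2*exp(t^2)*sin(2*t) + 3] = -4*(t*sin(2*t) + cos(2*t))*exp(t^2)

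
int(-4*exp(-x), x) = 4*exp(-x) + C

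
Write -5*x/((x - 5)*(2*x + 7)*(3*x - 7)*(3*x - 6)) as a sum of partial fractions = 3/(8*(3*x - 7)) - 4/(561*(2*x + 7)) - 10/(99*(x - 2)) - 25/(1224*(x - 5))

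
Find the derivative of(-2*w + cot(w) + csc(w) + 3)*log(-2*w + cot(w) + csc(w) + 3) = -log(-2*w + cot(w) + csc(w) + 3)*cot(w)^2 - log(-2*w + cot(w) + csc(w) + 3)*cot(w)*csc(w) - 3*log(-2*w + cot(w) + csc(w) + 3) - cot(w)^2 - cot(w)*csc(w) - 3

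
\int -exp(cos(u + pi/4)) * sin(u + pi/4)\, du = exp(cos(u + pi/4)) + C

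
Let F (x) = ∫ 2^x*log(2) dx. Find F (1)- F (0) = 1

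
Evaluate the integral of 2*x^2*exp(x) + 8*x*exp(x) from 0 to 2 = 4 + 12*exp(2)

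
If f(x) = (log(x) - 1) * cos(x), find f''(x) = (-x^2*log(x)*cos(x) + x^2*cos(x) - 2*x*sin(x) - cos(x))/x^2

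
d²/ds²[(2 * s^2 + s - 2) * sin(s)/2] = -s^2*sin(s) - s*sin(s)/2 + 4*s*cos(s) + 3*sin(s) + cos(s)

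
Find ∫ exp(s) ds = exp(s) + C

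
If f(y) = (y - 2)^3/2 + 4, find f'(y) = 3*y^2/2 - 6*y + 6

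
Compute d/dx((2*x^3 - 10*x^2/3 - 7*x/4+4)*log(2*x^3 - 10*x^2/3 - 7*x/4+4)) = 6*x^2*log(2*x^3 - 10*x^2/3 - 7*x/4 + 4) + 6*x^2 - 20*x*log(2*x^3 - 10*x^2/3 - 7*x/4 + 4)/3 - 20*x/3 - 7*log(2*x^3 - 10*x^2/3 - 7*x/4 + 4)/4 - 7/4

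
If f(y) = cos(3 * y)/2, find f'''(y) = 27*sin(3*y)/2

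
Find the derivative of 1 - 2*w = -2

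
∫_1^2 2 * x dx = 3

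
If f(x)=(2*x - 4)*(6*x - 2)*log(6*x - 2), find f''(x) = (72*x*log(3*x - 1) + 72*x*log(2) + 108*x - 24*log(3*x - 1) - 96 - 24*log(2))/(3*x - 1)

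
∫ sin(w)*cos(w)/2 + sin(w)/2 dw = -(cos(w) + 2)*cos(w)/4 + C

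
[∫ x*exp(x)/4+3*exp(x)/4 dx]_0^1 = -1/2 + 3*E/4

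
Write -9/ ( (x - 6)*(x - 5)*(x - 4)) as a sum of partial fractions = -9/(2*(x - 4)) + 9/(x - 5) - 9/(2*(x - 6))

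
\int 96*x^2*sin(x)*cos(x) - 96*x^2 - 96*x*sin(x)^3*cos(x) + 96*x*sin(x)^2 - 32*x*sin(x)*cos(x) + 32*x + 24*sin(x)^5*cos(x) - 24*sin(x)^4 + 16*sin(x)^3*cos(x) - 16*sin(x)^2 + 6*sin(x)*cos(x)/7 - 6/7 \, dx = -6*x/7 - 4*(2*x - sin(x)^2)^3 + 4*(2*x - sin(x)^2)^2 + 3*sin(x)^2/7 + C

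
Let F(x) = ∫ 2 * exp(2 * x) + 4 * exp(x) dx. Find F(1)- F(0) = -9 + (2 + E)^2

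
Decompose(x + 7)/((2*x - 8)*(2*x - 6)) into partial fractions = -5/(2*(x - 3)) + 11/(4*(x - 4))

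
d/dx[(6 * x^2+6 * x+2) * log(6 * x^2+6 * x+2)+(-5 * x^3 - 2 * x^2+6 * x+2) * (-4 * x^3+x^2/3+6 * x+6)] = 120*x^5 + 95*x^4/3 - 656*x^3/3 - 144*x^2 + 12*x*log(3*x^2 + 3*x + 1) + 12*x*log(2) + 184*x/3 + 6*log(3*x^2 + 3*x + 1) + 6*log(2) + 54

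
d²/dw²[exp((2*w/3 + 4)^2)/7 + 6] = 64*w^2*exp(4*w^2/9 + 16*w/3 + 16)/567 + 256*w*exp(4*w^2/9 + 16*w/3 + 16)/189 + 88*exp(4*w^2/9 + 16*w/3 + 16)/21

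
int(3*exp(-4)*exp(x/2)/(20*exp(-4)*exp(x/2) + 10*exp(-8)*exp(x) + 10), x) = (-22*exp(x/2 - 4) - 25)/(5*(exp(x/2 - 4) + 1)) + C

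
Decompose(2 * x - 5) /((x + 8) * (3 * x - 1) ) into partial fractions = -13/(25*(3*x - 1)) + 21/(25*(x + 8))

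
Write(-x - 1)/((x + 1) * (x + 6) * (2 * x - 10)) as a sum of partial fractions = 1/(22*(x + 6)) - 1/(22*(x - 5))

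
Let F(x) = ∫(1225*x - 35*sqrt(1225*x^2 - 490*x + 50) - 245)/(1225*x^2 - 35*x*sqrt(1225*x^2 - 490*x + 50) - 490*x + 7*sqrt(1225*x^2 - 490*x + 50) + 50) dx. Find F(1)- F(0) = log(-28 + sqrt(785)) - log(7 + 5*sqrt(2))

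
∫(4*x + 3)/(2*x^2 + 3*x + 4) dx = log(2*x^2 + 3*x + 4) + C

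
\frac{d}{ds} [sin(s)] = cos(s)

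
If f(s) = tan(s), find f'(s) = cos(s)^(-2)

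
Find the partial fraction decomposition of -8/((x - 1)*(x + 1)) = 4/(x + 1) - 4/(x - 1)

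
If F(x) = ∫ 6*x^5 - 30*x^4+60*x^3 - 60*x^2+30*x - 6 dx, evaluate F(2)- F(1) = 1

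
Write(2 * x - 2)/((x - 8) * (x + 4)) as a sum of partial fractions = 5/(6*(x + 4)) + 7/(6*(x - 8))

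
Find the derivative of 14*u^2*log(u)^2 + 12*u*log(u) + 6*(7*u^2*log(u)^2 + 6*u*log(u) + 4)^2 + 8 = 1176*u^3*log(u)^4 + 1176*u^3*log(u)^3 + 1512*u^2*log(u)^3 + 1512*u^2*log(u)^2 + 1132*u*log(u)^2 + 1132*u*log(u) + 300*log(u) + 300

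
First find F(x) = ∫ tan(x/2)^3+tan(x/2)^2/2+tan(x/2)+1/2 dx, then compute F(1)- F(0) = tan(1/2)^2 + tan(1/2)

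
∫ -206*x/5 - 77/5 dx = -103*x^2/5 - 77*x/5 + C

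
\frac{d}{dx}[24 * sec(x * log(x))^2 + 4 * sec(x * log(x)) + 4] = 4*(log(x) + 12*log(x)/cos(x*log(x)) + 1 + 12/cos(x*log(x)))*sin(x*log(x))/cos(x*log(x))^2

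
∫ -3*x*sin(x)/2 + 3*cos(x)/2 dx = 3*x*cos(x)/2 + C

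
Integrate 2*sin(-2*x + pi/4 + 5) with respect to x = cos(-2*x + pi/4 + 5) + C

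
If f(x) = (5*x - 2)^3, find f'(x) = 375*x^2 - 300*x + 60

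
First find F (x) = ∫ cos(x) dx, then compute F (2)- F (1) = -sin(1) + sin(2)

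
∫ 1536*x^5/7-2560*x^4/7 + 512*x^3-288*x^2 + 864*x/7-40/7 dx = 256*x^6/7 - 512*x^5/7 + 128*x^4 - 96*x^3 + 432*x^2/7 - 40*x/7 + C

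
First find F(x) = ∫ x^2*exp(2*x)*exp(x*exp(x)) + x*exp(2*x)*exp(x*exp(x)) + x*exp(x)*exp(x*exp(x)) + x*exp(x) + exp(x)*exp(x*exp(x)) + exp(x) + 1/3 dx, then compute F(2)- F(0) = 2/3 + 2*exp(2) + 2*exp(2 + 2*exp(2))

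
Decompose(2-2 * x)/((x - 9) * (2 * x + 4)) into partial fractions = -3/(11*(x + 2)) - 8/(11*(x - 9))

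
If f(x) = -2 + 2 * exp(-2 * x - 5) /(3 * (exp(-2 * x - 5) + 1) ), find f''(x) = (-8*exp(2*x + 5) + 8*exp(4*x + 10))/(3*exp(15)*exp(6*x) + 9*exp(10)*exp(4*x) + 9*exp(5)*exp(2*x) + 3)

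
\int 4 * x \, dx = 2*x^2 + C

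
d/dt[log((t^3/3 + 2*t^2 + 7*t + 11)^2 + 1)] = (6*t^5 + 60*t^4 + 312*t^3 + 954*t^2 + 1674*t + 1386)/(t^6 + 12*t^5 + 78*t^4 + 318*t^3 + 837*t^2 + 1386*t + 1098)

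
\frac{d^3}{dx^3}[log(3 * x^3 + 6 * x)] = (6*x^6 - 12*x^4 + 24*x^2 + 16)/(x^9 + 6*x^7 + 12*x^5 + 8*x^3)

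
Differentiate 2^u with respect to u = 2^u*log(2)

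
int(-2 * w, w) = -w^2 + C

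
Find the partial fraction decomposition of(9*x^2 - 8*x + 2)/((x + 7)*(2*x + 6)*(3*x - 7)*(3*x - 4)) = -11/(325*(3*x - 4)) + 97/(896*(3*x - 7)) - 499/(5600*(x + 7)) + 107/(1664*(x + 3))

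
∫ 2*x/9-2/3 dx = x^2/9 - 2*x/3 + C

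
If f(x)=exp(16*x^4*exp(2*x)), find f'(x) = 32*x^4*exp(16*x^4*exp(2*x) + 2*x) + 64*x^3*exp(16*x^4*exp(2*x) + 2*x)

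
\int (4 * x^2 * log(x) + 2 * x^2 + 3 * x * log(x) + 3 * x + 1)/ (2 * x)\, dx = (2*x^2 + 3*x + 1)*log(x)/2 + C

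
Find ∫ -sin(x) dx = cos(x) + C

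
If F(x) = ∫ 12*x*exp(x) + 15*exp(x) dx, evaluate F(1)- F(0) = -3 + 15*E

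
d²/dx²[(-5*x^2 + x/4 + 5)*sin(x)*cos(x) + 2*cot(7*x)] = 10*x^2*sin(2*x) - x*sin(2*x)/2 - 20*x*cos(2*x) - 15*sin(2*x) + cos(2*x)/2 + 196*cos(7*x)/sin(7*x)^3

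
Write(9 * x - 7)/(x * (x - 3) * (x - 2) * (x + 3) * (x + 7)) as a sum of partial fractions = -1/(36*(x + 7)) + 17/(180*(x + 3)) - 11/(90*(x - 2)) + 1/(9*(x - 3)) - 1/(18*x)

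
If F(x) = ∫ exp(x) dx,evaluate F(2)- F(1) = -E + exp(2)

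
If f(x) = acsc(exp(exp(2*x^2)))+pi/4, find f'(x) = -4*x*exp(2*x^2 - exp(2*x^2))/sqrt(1 - exp(-2*exp(2*x^2)))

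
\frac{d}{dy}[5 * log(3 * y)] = 5/y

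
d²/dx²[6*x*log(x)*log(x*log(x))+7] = (6*log(x)^2 + 6*log(x)*log(x*log(x)) + 18*log(x) + 6)/(x*log(x))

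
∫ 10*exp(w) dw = 10*exp(w) + C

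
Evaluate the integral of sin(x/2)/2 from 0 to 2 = 1 - cos(1)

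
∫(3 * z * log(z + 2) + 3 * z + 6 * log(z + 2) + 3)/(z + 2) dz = 3*(z + 1)*log(z + 2) + C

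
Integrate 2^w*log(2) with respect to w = 2^w + C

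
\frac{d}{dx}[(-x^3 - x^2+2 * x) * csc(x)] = (x^3*cos(x)/sin(x) - 3*x^2 + x^2*cos(x)/sin(x) - 2*x - 2*x*cos(x)/sin(x) + 2)/sin(x)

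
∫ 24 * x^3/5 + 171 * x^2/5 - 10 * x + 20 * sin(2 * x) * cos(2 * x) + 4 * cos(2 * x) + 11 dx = (x + 10)*(6*x^3 - 3*x^2 + 5*x + 5)/5 + 5*sin(2*x)^2 + 2*sin(2*x) + C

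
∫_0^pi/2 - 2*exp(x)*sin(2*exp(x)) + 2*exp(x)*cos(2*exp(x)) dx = sqrt(2)*(cos(-2*exp(pi/2) + pi/4) - sin(pi/4 + 2))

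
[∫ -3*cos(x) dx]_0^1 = -3*sin(1)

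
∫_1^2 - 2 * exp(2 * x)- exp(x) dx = -(2 + exp(2))^2 - 3*E + 3*exp(2) + (2 + E)^2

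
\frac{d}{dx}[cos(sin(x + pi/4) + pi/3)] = -sin(sin(x + pi/4) + pi/3)*cos(x + pi/4)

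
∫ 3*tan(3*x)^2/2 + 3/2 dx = tan(3*x)/2 + C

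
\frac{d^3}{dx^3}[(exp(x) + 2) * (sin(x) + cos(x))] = -4*exp(x)*sin(x) + 2*sin(x) - 2*cos(x)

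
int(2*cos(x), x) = 2*sin(x) + C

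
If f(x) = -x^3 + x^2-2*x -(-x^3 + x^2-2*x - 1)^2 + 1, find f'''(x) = -120*x^3 + 120*x^2 - 120*x + 6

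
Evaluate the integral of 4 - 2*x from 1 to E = 1 - (-2 + E)^2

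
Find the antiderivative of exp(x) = exp(x) + C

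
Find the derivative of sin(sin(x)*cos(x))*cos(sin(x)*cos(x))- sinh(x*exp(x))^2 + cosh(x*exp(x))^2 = cos(2*x - sin(2*x))/2 + cos(2*x + sin(2*x))/2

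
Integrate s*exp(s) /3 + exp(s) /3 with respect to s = s*exp(s)/3 + C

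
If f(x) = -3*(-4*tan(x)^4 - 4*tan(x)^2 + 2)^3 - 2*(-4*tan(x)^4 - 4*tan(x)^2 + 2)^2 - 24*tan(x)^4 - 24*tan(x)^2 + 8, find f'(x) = 2304*tan(x)^13 + 8064*tan(x)^11 + 7808*tan(x)^9 - 640*tan(x)^7 - 3360*tan(x)^5 - 368*tan(x)^3 + 304*tan(x)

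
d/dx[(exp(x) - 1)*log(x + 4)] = (x*exp(x)*log(x + 4) + 4*exp(x)*log(x + 4) + exp(x) - 1)/(x + 4)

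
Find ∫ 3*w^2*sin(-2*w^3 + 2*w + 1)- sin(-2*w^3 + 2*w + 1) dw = cos(-2*w^3 + 2*w + 1)/2 + C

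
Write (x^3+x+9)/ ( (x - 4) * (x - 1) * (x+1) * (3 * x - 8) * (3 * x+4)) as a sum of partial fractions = 143/(1344*(3*x + 4)) - 827/(2640*(3*x - 8)) - 7/(110*(x + 1)) + 11/(210*(x - 1)) + 77/(960*(x - 4))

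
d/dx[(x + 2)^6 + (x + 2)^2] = 6*x^5 + 60*x^4 + 240*x^3 + 480*x^2 + 482*x + 196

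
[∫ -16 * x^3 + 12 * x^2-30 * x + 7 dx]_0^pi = -(-pi + 2 + 2*pi^2)^2 - 6*pi^2 + 4 + 3*pi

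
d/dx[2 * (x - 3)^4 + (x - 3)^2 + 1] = 8*x^3 - 72*x^2 + 218*x - 222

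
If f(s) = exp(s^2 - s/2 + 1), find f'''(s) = 8*s^3*exp(s^2 - s/2 + 1) - 6*s^2*exp(s^2 - s/2 + 1) + 27*s*exp(s^2 - s/2 + 1)/2 - 25*exp(s^2 - s/2 + 1)/8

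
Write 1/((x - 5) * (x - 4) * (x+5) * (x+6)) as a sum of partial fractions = -1/(110*(x + 6)) + 1/(90*(x + 5)) - 1/(90*(x - 4)) + 1/(110*(x - 5))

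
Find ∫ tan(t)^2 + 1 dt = tan(t) + C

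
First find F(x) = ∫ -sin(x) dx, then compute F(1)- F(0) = -1 + cos(1)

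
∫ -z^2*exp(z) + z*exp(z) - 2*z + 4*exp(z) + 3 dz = (exp(z) + 1)*(-z^2 + 3*z + 1) + C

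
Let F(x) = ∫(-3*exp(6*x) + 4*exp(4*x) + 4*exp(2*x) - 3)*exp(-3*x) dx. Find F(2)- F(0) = -(-exp(-2) + exp(2))^3 - exp(-2) + exp(2)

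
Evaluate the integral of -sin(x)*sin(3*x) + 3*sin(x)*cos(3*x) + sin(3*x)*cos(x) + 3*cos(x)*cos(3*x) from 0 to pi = 0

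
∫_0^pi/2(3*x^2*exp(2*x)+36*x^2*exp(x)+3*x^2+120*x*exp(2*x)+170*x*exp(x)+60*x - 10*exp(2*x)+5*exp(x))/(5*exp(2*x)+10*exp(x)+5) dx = -3/2 + pi^3/40 + (-pi + 3 + 3*pi^2/2)*exp(pi/2)/(1 + exp(pi/2)) + 3*pi^2/2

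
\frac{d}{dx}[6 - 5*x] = -5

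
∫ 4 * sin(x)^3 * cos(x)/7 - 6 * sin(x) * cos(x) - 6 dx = -6*x + sin(x)^4/7 - 3*sin(x)^2 + C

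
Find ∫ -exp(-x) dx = exp(-x) + C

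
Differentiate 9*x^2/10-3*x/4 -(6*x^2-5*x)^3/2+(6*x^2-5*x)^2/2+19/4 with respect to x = -648*x^5 + 1350*x^4 - 828*x^3 + 195*x^2/2 + 134*x/5 - 3/4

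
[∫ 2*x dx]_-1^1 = 0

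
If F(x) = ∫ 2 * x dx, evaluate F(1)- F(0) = 1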